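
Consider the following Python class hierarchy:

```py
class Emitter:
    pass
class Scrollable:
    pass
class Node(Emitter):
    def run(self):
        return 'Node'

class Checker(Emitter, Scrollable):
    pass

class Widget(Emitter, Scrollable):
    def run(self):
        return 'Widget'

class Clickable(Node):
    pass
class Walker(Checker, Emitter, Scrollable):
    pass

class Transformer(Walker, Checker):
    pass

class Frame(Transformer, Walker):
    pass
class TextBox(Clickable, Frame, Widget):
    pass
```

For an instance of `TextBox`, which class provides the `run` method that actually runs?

L[TextBox] = TextBox + merge(L[Clickable], L[Frame], L[Widget], [Clickable Frame Widget])
  take Clickable:  [Clickable Node Emitter object] + [Frame Transformer Walker Checker Emitter Scrollable object] + [Widget Emitter Scrollable object] + [Clickable Frame Widget]
  take Node:  [Node Emitter object] + [Frame Transformer Walker Checker Emitter Scrollable object] + [Widget Emitter Scrollable object] + [Frame Widget]
  take Frame:  [Emitter object] + [Frame Transformer Walker Checker Emitter Scrollable object] + [Widget Emitter Scrollable object] + [Frame Widget]
  take Transformer:  [Emitter object] + [Transformer Walker Checker Emitter Scrollable object] + [Widget Emitter Scrollable object] + [Widget]
  take Walker:  [Emitter object] + [Walker Checker Emitter Scrollable object] + [Widget Emitter Scrollable object] + [Widget]
  take Checker:  [Emitter object] + [Checker Emitter Scrollable object] + [Widget Emitter Scrollable object] + [Widget]
  take Widget:  [Emitter object] + [Emitter Scrollable object] + [Widget Emitter Scrollable object] + [Widget]
  take Emitter:  [Emitter object] + [Emitter Scrollable object] + [Emitter Scrollable object]
  take Scrollable:  [object] + [Scrollable object] + [Scrollable object]
  take object:  [object] + [object] + [object]
MRO: TextBox Clickable Node Frame Transformer Walker Checker Widget Emitter Scrollable object
run is defined in: Node, Widget. First along the MRO is Node.

Node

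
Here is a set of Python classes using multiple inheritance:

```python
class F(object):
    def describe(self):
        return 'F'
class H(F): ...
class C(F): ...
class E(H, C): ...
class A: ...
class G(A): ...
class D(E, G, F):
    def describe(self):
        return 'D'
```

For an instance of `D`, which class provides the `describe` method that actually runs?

L[D] = D + merge(L[E], L[G], L[F], [E G F])
  take E:  [E H C F object] + [G A object] + [F object] + [E G F]
  take H:  [H C F object] + [G A object] + [F object] + [G F]
  take C:  [C F object] + [G A object] + [F object] + [G F]
  take G:  [F object] + [G A object] + [F object] + [G F]
  take F:  [F object] + [A object] + [F object] + [F]
  take A:  [object] + [A object] + [object]
  take object:  [object] + [object] + [object]
MRO: D E H C G F A object
describe is defined in: D, F. First along the MRO is D.

D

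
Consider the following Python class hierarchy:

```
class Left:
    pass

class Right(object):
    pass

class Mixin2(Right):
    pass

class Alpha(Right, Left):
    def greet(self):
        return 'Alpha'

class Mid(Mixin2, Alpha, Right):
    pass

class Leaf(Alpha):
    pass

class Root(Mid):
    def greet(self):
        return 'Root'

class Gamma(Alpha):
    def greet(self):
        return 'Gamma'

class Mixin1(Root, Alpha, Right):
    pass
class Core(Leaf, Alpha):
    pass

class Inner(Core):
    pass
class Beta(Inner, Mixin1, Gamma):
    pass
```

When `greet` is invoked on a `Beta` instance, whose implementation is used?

Root

L[Beta] = Beta + merge(L[Inner], L[Mixin1], L[Gamma], [Inner Mixin1 Gamma])
  take Inner:  [Inner Core Leaf Alpha Right Left object] + [Mixin1 Root Mid Mixin2 Alpha Right Left object] + [Gamma Alpha Right Left object] + [Inner Mixin1 Gamma]
  take Core:  [Core Leaf Alpha Right Left object] + [Mixin1 Root Mid Mixin2 Alpha Right Left object] + [Gamma Alpha Right Left object] + [Mixin1 Gamma]
  take Leaf:  [Leaf Alpha Right Left object] + [Mixin1 Root Mid Mixin2 Alpha Right Left object] + [Gamma Alpha Right Left object] + [Mixin1 Gamma]
  take Mixin1:  [Alpha Right Left object] + [Mixin1 Root Mid Mixin2 Alpha Right Left object] + [Gamma Alpha Right Left object] + [Mixin1 Gamma]
  take Root:  [Alpha Right Left object] + [Root Mid Mixin2 Alpha Right Left object] + [Gamma Alpha Right Left object] + [Gamma]
  take Mid:  [Alpha Right Left object] + [Mid Mixin2 Alpha Right Left object] + [Gamma Alpha Right Left object] + [Gamma]
  take Mixin2:  [Alpha Right Left object] + [Mixin2 Alpha Right Left object] + [Gamma Alpha Right Left object] + [Gamma]
  take Gamma:  [Alpha Right Left object] + [Alpha Right Left object] + [Gamma Alpha Right Left object] + [Gamma]
  take Alpha:  [Alpha Right Left object] + [Alpha Right Left object] + [Alpha Right Left object]
  take Right:  [Right Left object] + [Right Left object] + [Right Left object]
  take Left:  [Left object] + [Left object] + [Left object]
  take object:  [object] + [object] + [object]
MRO: Beta Inner Core Leaf Mixin1 Root Mid Mixin2 Gamma Alpha Right Left object
greet is defined in: Alpha, Gamma, Root. First along the MRO is Root.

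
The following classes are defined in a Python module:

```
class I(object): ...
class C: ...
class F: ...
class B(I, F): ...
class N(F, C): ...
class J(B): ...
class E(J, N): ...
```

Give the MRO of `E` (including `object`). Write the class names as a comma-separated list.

L[E] = E + merge(L[J], L[N], [J N])
  take J:  [J B I F object] + [N F C object] + [J N]
  take B:  [B I F object] + [N F C object] + [N]
  take I:  [I F object] + [N F C object] + [N]
  take N:  [F object] + [N F C object] + [N]
  take F:  [F object] + [F C object]
  take C:  [object] + [C object]
  take object:  [object] + [object]

E, J, B, I, N, F, C, object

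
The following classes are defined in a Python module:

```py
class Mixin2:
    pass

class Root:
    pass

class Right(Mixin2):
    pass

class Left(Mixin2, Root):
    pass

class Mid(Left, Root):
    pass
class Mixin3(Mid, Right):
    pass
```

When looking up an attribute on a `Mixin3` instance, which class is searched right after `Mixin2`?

L[Mixin3] = Mixin3 + merge(L[Mid], L[Right], [Mid Right])
  take Mid:  [Mid Left Mixin2 Root object] + [Right Mixin2 object] + [Mid Right]
  take Left:  [Left Mixin2 Root object] + [Right Mixin2 object] + [Right]
  take Right:  [Mixin2 Root object] + [Right Mixin2 object] + [Right]
  take Mixin2:  [Mixin2 Root object] + [Mixin2 object]
  take Root:  [Root object] + [object]
  take object:  [object] + [object]
MRO: Mixin3 Mid Left Right Mixin2 Root object
Mixin2 is at position 4; next is Root.

Root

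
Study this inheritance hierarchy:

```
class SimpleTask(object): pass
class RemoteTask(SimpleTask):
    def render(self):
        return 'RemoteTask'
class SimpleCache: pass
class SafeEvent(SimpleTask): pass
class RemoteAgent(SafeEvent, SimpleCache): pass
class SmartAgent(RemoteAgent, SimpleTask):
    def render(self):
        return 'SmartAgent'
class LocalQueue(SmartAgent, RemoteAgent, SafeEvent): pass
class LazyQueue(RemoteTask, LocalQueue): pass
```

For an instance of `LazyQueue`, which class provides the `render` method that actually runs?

RemoteTask

L[LazyQueue] = LazyQueue + merge(L[RemoteTask], L[LocalQueue], [RemoteTask LocalQueue])
  take RemoteTask:  [RemoteTask SimpleTask object] + [LocalQueue SmartAgent RemoteAgent SafeEvent SimpleTask SimpleCache object] + [RemoteTask LocalQueue]
  take LocalQueue:  [SimpleTask object] + [LocalQueue SmartAgent RemoteAgent SafeEvent SimpleTask SimpleCache object] + [LocalQueue]
  take SmartAgent:  [SimpleTask object] + [SmartAgent RemoteAgent SafeEvent SimpleTask SimpleCache object]
  take RemoteAgent:  [SimpleTask object] + [RemoteAgent SafeEvent SimpleTask SimpleCache object]
  take SafeEvent:  [SimpleTask object] + [SafeEvent SimpleTask SimpleCache object]
  take SimpleTask:  [SimpleTask object] + [SimpleTask SimpleCache object]
  take SimpleCache:  [object] + [SimpleCache object]
  take object:  [object] + [object]
MRO: LazyQueue RemoteTask LocalQueue SmartAgent RemoteAgent SafeEvent SimpleTask SimpleCache object
render is defined in: RemoteTask, SmartAgent. First along the MRO is RemoteTask.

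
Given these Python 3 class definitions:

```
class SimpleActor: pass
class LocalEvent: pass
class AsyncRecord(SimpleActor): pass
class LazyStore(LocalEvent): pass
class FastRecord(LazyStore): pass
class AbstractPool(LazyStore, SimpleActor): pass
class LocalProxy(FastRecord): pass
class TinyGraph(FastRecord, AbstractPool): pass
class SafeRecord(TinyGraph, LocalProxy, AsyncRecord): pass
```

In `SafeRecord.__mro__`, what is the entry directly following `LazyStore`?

L[SafeRecord] = SafeRecord + merge(L[TinyGraph], L[LocalProxy], L[AsyncRecord], [TinyGraph LocalProxy AsyncRecord])
  take TinyGraph:  [TinyGraph FastRecord AbstractPool LazyStore LocalEvent SimpleActor object] + [LocalProxy FastRecord LazyStore LocalEvent object] + [AsyncRecord SimpleActor object] + [TinyGraph LocalProxy AsyncRecord]
  take LocalProxy:  [FastRecord AbstractPool LazyStore LocalEvent SimpleActor object] + [LocalProxy FastRecord LazyStore LocalEvent object] + [AsyncRecord SimpleActor object] + [LocalProxy AsyncRecord]
  take FastRecord:  [FastRecord AbstractPool LazyStore LocalEvent SimpleActor object] + [FastRecord LazyStore LocalEvent object] + [AsyncRecord SimpleActor object] + [AsyncRecord]
  take AbstractPool:  [AbstractPool LazyStore LocalEvent SimpleActor object] + [LazyStore LocalEvent object] + [AsyncRecord SimpleActor object] + [AsyncRecord]
  take LazyStore:  [LazyStore LocalEvent SimpleActor object] + [LazyStore LocalEvent object] + [AsyncRecord SimpleActor object] + [AsyncRecord]
  take LocalEvent:  [LocalEvent SimpleActor object] + [LocalEvent object] + [AsyncRecord SimpleActor object] + [AsyncRecord]
  take AsyncRecord:  [SimpleActor object] + [object] + [AsyncRecord SimpleActor object] + [AsyncRecord]
  take SimpleActor:  [SimpleActor object] + [object] + [SimpleActor object]
  take object:  [object] + [object] + [object]
MRO: SafeRecord TinyGraph LocalProxy FastRecord AbstractPool LazyStore LocalEvent AsyncRecord SimpleActor object
LazyStore is at position 5; next is LocalEvent.

LocalEvent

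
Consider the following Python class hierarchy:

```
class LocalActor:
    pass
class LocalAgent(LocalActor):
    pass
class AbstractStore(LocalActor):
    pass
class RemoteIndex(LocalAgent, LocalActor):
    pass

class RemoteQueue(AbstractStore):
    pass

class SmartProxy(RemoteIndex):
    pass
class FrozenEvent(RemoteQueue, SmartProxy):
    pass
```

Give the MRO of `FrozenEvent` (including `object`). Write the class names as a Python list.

L[FrozenEvent] = FrozenEvent + merge(L[RemoteQueue], L[SmartProxy], [RemoteQueue SmartProxy])
  take RemoteQueue:  [RemoteQueue AbstractStore LocalActor object] + [SmartProxy RemoteIndex LocalAgent LocalActor object] + [RemoteQueue SmartProxy]
  take AbstractStore:  [AbstractStore LocalActor object] + [SmartProxy RemoteIndex LocalAgent LocalActor object] + [SmartProxy]
  take SmartProxy:  [LocalActor object] + [SmartProxy RemoteIndex LocalAgent LocalActor object] + [SmartProxy]
  take RemoteIndex:  [LocalActor object] + [RemoteIndex LocalAgent LocalActor object]
  take LocalAgent:  [LocalActor object] + [LocalAgent LocalActor object]
  take LocalActor:  [LocalActor object] + [LocalActor object]
  take object:  [object] + [object]

[FrozenEvent, RemoteQueue, AbstractStore, SmartProxy, RemoteIndex, LocalAgent, LocalActor, object]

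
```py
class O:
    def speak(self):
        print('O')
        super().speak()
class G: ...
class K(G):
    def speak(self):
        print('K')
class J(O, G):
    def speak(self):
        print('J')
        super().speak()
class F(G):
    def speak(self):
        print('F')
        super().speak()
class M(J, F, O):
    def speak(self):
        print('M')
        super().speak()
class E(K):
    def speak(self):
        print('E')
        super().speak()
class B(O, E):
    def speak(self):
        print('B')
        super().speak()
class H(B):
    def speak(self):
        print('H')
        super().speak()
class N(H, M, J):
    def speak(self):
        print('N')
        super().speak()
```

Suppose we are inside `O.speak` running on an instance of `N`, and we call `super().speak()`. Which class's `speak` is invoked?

L[N] = N + merge(L[H], L[M], L[J], [H M J])
  take H:  [H B O E K G object] + [M J F O G object] + [J O G object] + [H M J]
  take B:  [B O E K G object] + [M J F O G object] + [J O G object] + [M J]
  take M:  [O E K G object] + [M J F O G object] + [J O G object] + [M J]
  take J:  [O E K G object] + [J F O G object] + [J O G object] + [J]
  take F:  [O E K G object] + [F O G object] + [O G object]
  take O:  [O E K G object] + [O G object] + [O G object]
  take E:  [E K G object] + [G object] + [G object]
  take K:  [K G object] + [G object] + [G object]
  take G:  [G object] + [G object] + [G object]
  take object:  [object] + [object] + [object]
MRO: N H B M J F O E K G object
super() in O.speak on a N instance goes to the class after O in N's MRO: E.

E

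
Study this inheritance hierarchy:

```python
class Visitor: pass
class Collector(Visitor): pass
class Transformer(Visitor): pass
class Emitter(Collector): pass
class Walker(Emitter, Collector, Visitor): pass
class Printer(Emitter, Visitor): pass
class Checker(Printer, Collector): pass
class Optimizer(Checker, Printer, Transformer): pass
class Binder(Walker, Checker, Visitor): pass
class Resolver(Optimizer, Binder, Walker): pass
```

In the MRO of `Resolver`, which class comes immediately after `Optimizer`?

Binder

L[Resolver] = Resolver + merge(L[Optimizer], L[Binder], L[Walker], [Optimizer Binder Walker])
  take Optimizer:  [Optimizer Checker Printer Emitter Collector Transformer Visitor object] + [Binder Walker Checker Printer Emitter Collector Visitor object] + [Walker Emitter Collector Visitor object] + [Optimizer Binder Walker]
  take Binder:  [Checker Printer Emitter Collector Transformer Visitor object] + [Binder Walker Checker Printer Emitter Collector Visitor object] + [Walker Emitter Collector Visitor object] + [Binder Walker]
  take Walker:  [Checker Printer Emitter Collector Transformer Visitor object] + [Walker Checker Printer Emitter Collector Visitor object] + [Walker Emitter Collector Visitor object] + [Walker]
  take Checker:  [Checker Printer Emitter Collector Transformer Visitor object] + [Checker Printer Emitter Collector Visitor object] + [Emitter Collector Visitor object]
  take Printer:  [Printer Emitter Collector Transformer Visitor object] + [Printer Emitter Collector Visitor object] + [Emitter Collector Visitor object]
  take Emitter:  [Emitter Collector Transformer Visitor object] + [Emitter Collector Visitor object] + [Emitter Collector Visitor object]
  take Collector:  [Collector Transformer Visitor object] + [Collector Visitor object] + [Collector Visitor object]
  take Transformer:  [Transformer Visitor object] + [Visitor object] + [Visitor object]
  take Visitor:  [Visitor object] + [Visitor object] + [Visitor object]
  take object:  [object] + [object] + [object]
MRO: Resolver Optimizer Binder Walker Checker Printer Emitter Collector Transformer Visitor object
Optimizer is at position 1; next is Binder.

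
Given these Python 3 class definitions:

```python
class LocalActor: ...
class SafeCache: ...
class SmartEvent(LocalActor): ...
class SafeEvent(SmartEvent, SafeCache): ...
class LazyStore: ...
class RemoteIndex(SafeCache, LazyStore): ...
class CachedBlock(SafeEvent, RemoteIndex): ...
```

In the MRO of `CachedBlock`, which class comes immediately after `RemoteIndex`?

SafeCache

L[CachedBlock] = CachedBlock + merge(L[SafeEvent], L[RemoteIndex], [SafeEvent RemoteIndex])
  take SafeEvent:  [SafeEvent SmartEvent LocalActor SafeCache object] + [RemoteIndex SafeCache LazyStore object] + [SafeEvent RemoteIndex]
  take SmartEvent:  [SmartEvent LocalActor SafeCache object] + [RemoteIndex SafeCache LazyStore object] + [RemoteIndex]
  take LocalActor:  [LocalActor SafeCache object] + [RemoteIndex SafeCache LazyStore object] + [RemoteIndex]
  take RemoteIndex:  [SafeCache object] + [RemoteIndex SafeCache LazyStore object] + [RemoteIndex]
  take SafeCache:  [SafeCache object] + [SafeCache LazyStore object]
  take LazyStore:  [object] + [LazyStore object]
  take object:  [object] + [object]
MRO: CachedBlock SafeEvent SmartEvent LocalActor RemoteIndex SafeCache LazyStore object
RemoteIndex is at position 4; next is SafeCache.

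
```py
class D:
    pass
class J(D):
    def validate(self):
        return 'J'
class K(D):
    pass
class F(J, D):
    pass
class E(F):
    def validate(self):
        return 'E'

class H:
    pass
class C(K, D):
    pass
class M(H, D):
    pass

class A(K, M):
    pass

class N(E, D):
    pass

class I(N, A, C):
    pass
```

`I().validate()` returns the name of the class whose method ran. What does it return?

L[I] = I + merge(L[N], L[A], L[C], [N A C])
  take N:  [N E F J D object] + [A K M H D object] + [C K D object] + [N A C]
  take E:  [E F J D object] + [A K M H D object] + [C K D object] + [A C]
  take F:  [F J D object] + [A K M H D object] + [C K D object] + [A C]
  take J:  [J D object] + [A K M H D object] + [C K D object] + [A C]
  take A:  [D object] + [A K M H D object] + [C K D object] + [A C]
  take C:  [D object] + [K M H D object] + [C K D object] + [C]
  take K:  [D object] + [K M H D object] + [K D object]
  take M:  [D object] + [M H D object] + [D object]
  take H:  [D object] + [H D object] + [D object]
  take D:  [D object] + [D object] + [D object]
  take object:  [object] + [object] + [object]
MRO: I N E F J A C K M H D object
validate is defined in: E, J. First along the MRO is E.

E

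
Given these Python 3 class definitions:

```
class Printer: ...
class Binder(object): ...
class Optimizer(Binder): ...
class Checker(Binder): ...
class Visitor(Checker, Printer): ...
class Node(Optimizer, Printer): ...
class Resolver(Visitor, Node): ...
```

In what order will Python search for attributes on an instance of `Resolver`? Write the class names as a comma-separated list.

Resolver, Visitor, Checker, Node, Optimizer, Binder, Printer, object

L[Resolver] = Resolver + merge(L[Visitor], L[Node], [Visitor Node])
  take Visitor:  [Visitor Checker Binder Printer object] + [Node Optimizer Binder Printer object] + [Visitor Node]
  take Checker:  [Checker Binder Printer object] + [Node Optimizer Binder Printer object] + [Node]
  take Node:  [Binder Printer object] + [Node Optimizer Binder Printer object] + [Node]
  take Optimizer:  [Binder Printer object] + [Optimizer Binder Printer object]
  take Binder:  [Binder Printer object] + [Binder Printer object]
  take Printer:  [Printer object] + [Printer object]
  take object:  [object] + [object]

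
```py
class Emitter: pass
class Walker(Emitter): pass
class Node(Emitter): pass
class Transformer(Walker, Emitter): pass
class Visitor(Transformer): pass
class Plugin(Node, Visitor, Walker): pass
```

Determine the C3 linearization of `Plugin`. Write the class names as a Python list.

[Plugin, Node, Visitor, Transformer, Walker, Emitter, object]

L[Plugin] = Plugin + merge(L[Node], L[Visitor], L[Walker], [Node Visitor Walker])
  take Node:  [Node Emitter object] + [Visitor Transformer Walker Emitter object] + [Walker Emitter object] + [Node Visitor Walker]
  take Visitor:  [Emitter object] + [Visitor Transformer Walker Emitter object] + [Walker Emitter object] + [Visitor Walker]
  take Transformer:  [Emitter object] + [Transformer Walker Emitter object] + [Walker Emitter object] + [Walker]
  take Walker:  [Emitter object] + [Walker Emitter object] + [Walker Emitter object] + [Walker]
  take Emitter:  [Emitter object] + [Emitter object] + [Emitter object]
  take object:  [object] + [object] + [object]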